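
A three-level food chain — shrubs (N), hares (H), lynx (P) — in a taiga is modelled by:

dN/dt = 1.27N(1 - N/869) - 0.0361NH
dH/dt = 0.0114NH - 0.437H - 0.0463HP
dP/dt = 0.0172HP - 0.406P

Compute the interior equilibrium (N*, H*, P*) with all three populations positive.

N* ≈ 286, H* ≈ 23.6, P* ≈ 61

From dP/dt = 0: 0.0172H* = 0.406, so H* = 23.6.
From dN/dt = 0: 1.27(1 - N*/869) = 0.0361·23.6, giving N* = 869·(1 - 0.671) = 286.
From dH/dt = 0: 0.0114·286 - 0.437 = 0.0463P*, so P* = 2.82/0.0463 = 61.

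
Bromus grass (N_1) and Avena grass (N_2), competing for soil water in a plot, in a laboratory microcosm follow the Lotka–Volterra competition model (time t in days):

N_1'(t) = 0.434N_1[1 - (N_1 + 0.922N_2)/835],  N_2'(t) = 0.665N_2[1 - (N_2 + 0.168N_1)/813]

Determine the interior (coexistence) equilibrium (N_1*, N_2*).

N_1* ≈ 101, N_2* ≈ 796

Setting both brackets to zero gives the nullclines N_1 + 0.922N_2 = 835 and 0.168N_1 + N_2 = 813.
Substituting N_2 = 813 - 0.168N_1 into the first: N_1(1 - 0.922·0.168) = 835 - 0.922·813.
So N_1* = 85.4/0.845 = 101, and then N_2* = 813 - 0.168·101 = 796.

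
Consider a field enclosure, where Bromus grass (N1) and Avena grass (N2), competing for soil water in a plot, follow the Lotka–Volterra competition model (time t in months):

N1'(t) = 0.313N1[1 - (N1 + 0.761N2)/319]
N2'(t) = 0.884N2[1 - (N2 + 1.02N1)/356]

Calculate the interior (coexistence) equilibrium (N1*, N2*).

Setting both brackets to zero gives the nullclines N1 + 0.761N2 = 319 and 1.02N1 + N2 = 356.
Substituting N2 = 356 - 1.02N1 into the first: N1(1 - 0.761·1.02) = 319 - 0.761·356.
So N1* = 48.1/0.224 = 215, and then N2* = 356 - 1.02·215 = 137.

N1* ≈ 215, N2* ≈ 137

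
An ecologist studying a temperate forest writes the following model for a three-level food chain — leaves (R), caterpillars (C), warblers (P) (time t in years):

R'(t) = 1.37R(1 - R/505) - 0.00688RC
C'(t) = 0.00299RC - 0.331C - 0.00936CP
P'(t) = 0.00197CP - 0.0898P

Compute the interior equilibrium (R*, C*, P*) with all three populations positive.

R* ≈ 389, C* ≈ 45.6, P* ≈ 89

From dP/dt = 0: 0.00197C* = 0.0898, so C* = 45.6.
From dR/dt = 0: 1.37(1 - R*/505) = 0.00688·45.6, giving R* = 505·(1 - 0.229) = 389.
From dC/dt = 0: 0.00299·389 - 0.331 = 0.00936P*, so P* = 0.833/0.00936 = 89.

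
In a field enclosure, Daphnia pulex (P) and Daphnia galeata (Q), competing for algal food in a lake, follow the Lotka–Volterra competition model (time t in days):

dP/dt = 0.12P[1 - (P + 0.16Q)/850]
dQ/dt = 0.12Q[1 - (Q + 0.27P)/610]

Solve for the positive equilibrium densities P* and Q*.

P* ≈ 786, Q* ≈ 398

Setting both brackets to zero gives the nullclines P + 0.16Q = 850 and 0.27P + Q = 610.
Substituting Q = 610 - 0.27P into the first: P(1 - 0.16·0.27) = 850 - 0.16·610.
So P* = 752/0.957 = 786, and then Q* = 610 - 0.27·786 = 398.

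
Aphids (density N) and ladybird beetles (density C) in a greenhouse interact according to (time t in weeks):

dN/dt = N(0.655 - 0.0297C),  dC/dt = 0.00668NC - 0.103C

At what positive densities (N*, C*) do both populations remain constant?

Set dC/dt = 0 with C > 0: 0.00668N - 0.103 = 0, so N* = 0.103/0.00668 = 15.4.
Set dN/dt = 0 with N > 0: 0.655 - 0.0297C = 0, so C* = 0.655/0.0297 = 22.1.

N* ≈ 15.4, C* ≈ 22.1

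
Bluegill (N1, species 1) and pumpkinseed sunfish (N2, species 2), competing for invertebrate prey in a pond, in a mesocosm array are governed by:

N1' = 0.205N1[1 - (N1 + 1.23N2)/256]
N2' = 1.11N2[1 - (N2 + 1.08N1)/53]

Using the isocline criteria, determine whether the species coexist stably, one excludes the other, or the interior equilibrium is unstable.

species 1 excludes species 2

Compare the nullcline intercepts: K1/α12 = 256/1.23 = 208 > K2 = 53; K2/α21 = 53/1.08 = 49.1 < K1 = 256.
Since the inequalities point opposite ways, species 1 can invade but species 2 cannot.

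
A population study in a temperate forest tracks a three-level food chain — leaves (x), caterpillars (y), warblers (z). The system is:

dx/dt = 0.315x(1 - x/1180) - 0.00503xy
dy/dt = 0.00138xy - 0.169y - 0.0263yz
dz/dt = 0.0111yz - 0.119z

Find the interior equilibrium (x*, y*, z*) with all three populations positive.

x* ≈ 978, y* ≈ 10.7, z* ≈ 44.9

From dz/dt = 0: 0.0111y* = 0.119, so y* = 10.7.
From dx/dt = 0: 0.315(1 - x*/1180) = 0.00503·10.7, giving x* = 1180·(1 - 0.171) = 978.
From dy/dt = 0: 0.00138·978 - 0.169 = 0.0263z*, so z* = 1.18/0.0263 = 44.9.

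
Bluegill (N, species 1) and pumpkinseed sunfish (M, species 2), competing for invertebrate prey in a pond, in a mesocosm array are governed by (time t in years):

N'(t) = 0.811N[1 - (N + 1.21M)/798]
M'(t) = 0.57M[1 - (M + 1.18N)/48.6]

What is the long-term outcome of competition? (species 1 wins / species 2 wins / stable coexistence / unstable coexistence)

species 1 excludes species 2

Compare the nullcline intercepts: K1/α12 = 798/1.21 = 660 > K2 = 48.6; K2/α21 = 48.6/1.18 = 41.2 < K1 = 798.
Since the inequalities point opposite ways, species 1 can invade but species 2 cannot.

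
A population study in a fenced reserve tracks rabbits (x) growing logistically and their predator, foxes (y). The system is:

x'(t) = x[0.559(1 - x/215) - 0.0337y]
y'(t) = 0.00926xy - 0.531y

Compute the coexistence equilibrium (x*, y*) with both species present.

x* ≈ 57.3, y* ≈ 12.2

From dy/dt = 0 with y > 0: 0.00926x* = 0.531, so x* = 57.3.
Substitute into dx/dt = 0: 0.559(1 - 57.3/215) = 0.0337y*.
The bracket is 0.733, giving y* = 0.41/0.0337 = 12.2.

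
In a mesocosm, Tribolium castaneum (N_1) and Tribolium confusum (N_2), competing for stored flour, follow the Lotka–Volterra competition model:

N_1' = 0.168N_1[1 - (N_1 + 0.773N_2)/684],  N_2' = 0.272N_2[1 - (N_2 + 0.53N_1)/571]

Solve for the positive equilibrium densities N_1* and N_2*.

Setting both brackets to zero gives the nullclines N_1 + 0.773N_2 = 684 and 0.53N_1 + N_2 = 571.
Substituting N_2 = 571 - 0.53N_1 into the first: N_1(1 - 0.773·0.53) = 684 - 0.773·571.
So N_1* = 243/0.59 = 411, and then N_2* = 571 - 0.53·411 = 353.

N_1* ≈ 411, N_2* ≈ 353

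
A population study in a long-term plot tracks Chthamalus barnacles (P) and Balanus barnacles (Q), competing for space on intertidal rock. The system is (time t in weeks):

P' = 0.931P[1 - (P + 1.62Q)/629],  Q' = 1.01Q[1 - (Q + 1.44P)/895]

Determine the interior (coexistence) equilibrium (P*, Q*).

P* ≈ 616, Q* ≈ 8.07

Setting both brackets to zero gives the nullclines P + 1.62Q = 629 and 1.44P + Q = 895.
Substituting Q = 895 - 1.44P into the first: P(1 - 1.62·1.44) = 629 - 1.62·895.
So P* = -821/-1.33 = 616, and then Q* = 895 - 1.44·616 = 8.07.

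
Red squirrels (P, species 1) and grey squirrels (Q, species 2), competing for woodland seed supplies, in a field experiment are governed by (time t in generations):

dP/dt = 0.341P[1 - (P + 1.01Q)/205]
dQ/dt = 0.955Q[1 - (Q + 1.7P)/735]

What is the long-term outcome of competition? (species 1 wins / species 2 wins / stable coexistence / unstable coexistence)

Compare the nullcline intercepts: K1/α12 = 205/1.01 = 203 < K2 = 735; K2/α21 = 735/1.7 = 432 > K1 = 205.
Since the inequalities point opposite ways, species 2 can invade but species 1 cannot.

species 2 excludes species 1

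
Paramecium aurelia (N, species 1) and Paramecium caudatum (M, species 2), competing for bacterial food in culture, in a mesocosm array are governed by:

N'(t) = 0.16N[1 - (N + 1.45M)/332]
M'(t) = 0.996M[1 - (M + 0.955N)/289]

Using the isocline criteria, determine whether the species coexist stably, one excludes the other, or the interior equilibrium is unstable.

Compare the nullcline intercepts: K1/α12 = 332/1.45 = 229 < K2 = 289; K2/α21 = 289/0.955 = 303 < K1 = 332.
Since both are reversed, neither can invade when rare; the interior point is a saddle.

unstable coexistence (outcome depends on initial conditions)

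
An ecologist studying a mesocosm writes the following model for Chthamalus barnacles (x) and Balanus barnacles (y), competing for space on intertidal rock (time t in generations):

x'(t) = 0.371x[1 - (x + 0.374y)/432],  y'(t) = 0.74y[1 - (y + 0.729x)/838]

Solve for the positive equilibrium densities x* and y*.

x* ≈ 163, y* ≈ 719

Setting both brackets to zero gives the nullclines x + 0.374y = 432 and 0.729x + y = 838.
Substituting y = 838 - 0.729x into the first: x(1 - 0.374·0.729) = 432 - 0.374·838.
So x* = 119/0.727 = 163, and then y* = 838 - 0.729·163 = 719.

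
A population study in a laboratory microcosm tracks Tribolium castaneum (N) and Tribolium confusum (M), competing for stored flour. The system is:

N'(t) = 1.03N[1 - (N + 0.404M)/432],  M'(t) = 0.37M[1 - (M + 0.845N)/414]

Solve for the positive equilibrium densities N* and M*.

Setting both brackets to zero gives the nullclines N + 0.404M = 432 and 0.845N + M = 414.
Substituting M = 414 - 0.845N into the first: N(1 - 0.404·0.845) = 432 - 0.404·414.
So N* = 265/0.659 = 402, and then M* = 414 - 0.845·402 = 74.3.

N* ≈ 402, M* ≈ 74.3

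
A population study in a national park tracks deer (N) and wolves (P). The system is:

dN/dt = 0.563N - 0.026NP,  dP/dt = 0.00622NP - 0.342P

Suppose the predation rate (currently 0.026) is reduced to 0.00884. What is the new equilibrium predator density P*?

P* ≈ 63.7

At the interior fixed point, setting dN/dt = 0 with N > 0 fixes P* = (prey growth rate)/(NP coefficient) — independent of the other coefficients.
With the change, P* = 0.563/0.00884 = 63.7; it rises from 21.7.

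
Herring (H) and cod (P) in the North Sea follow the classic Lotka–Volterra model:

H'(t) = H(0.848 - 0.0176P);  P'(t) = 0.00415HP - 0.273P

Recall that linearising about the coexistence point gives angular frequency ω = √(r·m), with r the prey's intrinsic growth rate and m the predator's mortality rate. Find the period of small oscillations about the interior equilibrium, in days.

Here r = 0.848 and m = 0.273, so r·m = 0.232.
ω = √0.232 = 0.481 per day, hence T = 2π/ω ≈ 13.1 days.

T ≈ 13.1 days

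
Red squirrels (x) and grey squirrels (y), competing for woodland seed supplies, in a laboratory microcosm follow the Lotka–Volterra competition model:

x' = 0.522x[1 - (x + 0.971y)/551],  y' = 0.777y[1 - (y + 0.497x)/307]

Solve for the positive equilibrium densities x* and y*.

Setting both brackets to zero gives the nullclines x + 0.971y = 551 and 0.497x + y = 307.
Substituting y = 307 - 0.497x into the first: x(1 - 0.971·0.497) = 551 - 0.971·307.
So x* = 253/0.517 = 489, and then y* = 307 - 0.497·489 = 64.1.

x* ≈ 489, y* ≈ 64.1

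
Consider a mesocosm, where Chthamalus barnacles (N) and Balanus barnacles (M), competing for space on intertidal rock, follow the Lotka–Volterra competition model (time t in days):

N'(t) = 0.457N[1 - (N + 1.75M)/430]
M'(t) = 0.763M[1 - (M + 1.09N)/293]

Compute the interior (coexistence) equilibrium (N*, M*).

Setting both brackets to zero gives the nullclines N + 1.75M = 430 and 1.09N + M = 293.
Substituting M = 293 - 1.09N into the first: N(1 - 1.75·1.09) = 430 - 1.75·293.
So N* = -82.8/-0.908 = 91.2, and then M* = 293 - 1.09·91.2 = 194.

N* ≈ 91.2, M* ≈ 194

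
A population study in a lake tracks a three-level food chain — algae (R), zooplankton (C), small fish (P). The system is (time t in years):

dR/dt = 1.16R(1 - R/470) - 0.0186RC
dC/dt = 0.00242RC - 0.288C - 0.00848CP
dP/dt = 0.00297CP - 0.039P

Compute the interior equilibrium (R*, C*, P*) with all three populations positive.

From dP/dt = 0: 0.00297C* = 0.039, so C* = 13.1.
From dR/dt = 0: 1.16(1 - R*/470) = 0.0186·13.1, giving R* = 470·(1 - 0.211) = 371.
From dC/dt = 0: 0.00242·371 - 0.288 = 0.00848P*, so P* = 0.61/0.00848 = 71.9.

R* ≈ 371, C* ≈ 13.1, P* ≈ 71.9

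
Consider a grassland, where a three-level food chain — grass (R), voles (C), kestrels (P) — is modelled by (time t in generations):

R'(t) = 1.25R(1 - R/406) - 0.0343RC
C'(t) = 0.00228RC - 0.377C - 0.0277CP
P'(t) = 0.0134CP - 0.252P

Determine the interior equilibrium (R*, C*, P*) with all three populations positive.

From dP/dt = 0: 0.0134C* = 0.252, so C* = 18.8.
From dR/dt = 0: 1.25(1 - R*/406) = 0.0343·18.8, giving R* = 406·(1 - 0.516) = 196.
From dC/dt = 0: 0.00228·196 - 0.377 = 0.0277P*, so P* = 0.071/0.0277 = 2.56.

R* ≈ 196, C* ≈ 18.8, P* ≈ 2.56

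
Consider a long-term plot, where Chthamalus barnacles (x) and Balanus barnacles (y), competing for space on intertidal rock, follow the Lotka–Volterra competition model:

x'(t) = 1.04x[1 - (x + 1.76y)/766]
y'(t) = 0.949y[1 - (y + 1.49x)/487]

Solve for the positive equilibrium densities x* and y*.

Setting both brackets to zero gives the nullclines x + 1.76y = 766 and 1.49x + y = 487.
Substituting y = 487 - 1.49x into the first: x(1 - 1.76·1.49) = 766 - 1.76·487.
So x* = -91.1/-1.62 = 56.2, and then y* = 487 - 1.49·56.2 = 403.

x* ≈ 56.2, y* ≈ 403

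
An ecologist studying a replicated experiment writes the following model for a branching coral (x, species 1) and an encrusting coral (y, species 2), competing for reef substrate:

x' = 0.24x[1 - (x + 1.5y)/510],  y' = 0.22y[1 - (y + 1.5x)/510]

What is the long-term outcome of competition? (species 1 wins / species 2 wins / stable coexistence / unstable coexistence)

Compare the nullcline intercepts: K1/α12 = 510/1.5 = 340 < K2 = 510; K2/α21 = 510/1.5 = 340 < K1 = 510.
Since both are reversed, neither can invade when rare; the interior point is a saddle.

unstable coexistence (outcome depends on initial conditions)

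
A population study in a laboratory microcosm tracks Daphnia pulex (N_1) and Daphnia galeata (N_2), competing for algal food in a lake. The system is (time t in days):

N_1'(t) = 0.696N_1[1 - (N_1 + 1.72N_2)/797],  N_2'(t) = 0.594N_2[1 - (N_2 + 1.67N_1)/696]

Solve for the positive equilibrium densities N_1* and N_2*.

N_1* ≈ 214, N_2* ≈ 339

Setting both brackets to zero gives the nullclines N_1 + 1.72N_2 = 797 and 1.67N_1 + N_2 = 696.
Substituting N_2 = 696 - 1.67N_1 into the first: N_1(1 - 1.72·1.67) = 797 - 1.72·696.
So N_1* = -400/-1.87 = 214, and then N_2* = 696 - 1.67·214 = 339.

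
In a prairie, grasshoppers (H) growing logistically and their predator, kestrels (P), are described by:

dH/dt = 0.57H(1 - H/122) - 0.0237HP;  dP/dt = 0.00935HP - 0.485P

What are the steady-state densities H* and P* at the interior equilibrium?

H* ≈ 51.9, P* ≈ 13.8

From dP/dt = 0 with P > 0: 0.00935H* = 0.485, so H* = 51.9.
Substitute into dH/dt = 0: 0.57(1 - 51.9/122) = 0.0237P*.
The bracket is 0.575, giving P* = 0.328/0.0237 = 13.8.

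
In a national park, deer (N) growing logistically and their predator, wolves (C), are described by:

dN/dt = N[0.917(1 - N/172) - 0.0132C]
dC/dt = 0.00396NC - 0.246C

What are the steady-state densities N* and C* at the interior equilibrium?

N* ≈ 62.1, C* ≈ 44.4

From dC/dt = 0 with C > 0: 0.00396N* = 0.246, so N* = 62.1.
Substitute into dN/dt = 0: 0.917(1 - 62.1/172) = 0.0132C*.
The bracket is 0.639, giving C* = 0.586/0.0132 = 44.4.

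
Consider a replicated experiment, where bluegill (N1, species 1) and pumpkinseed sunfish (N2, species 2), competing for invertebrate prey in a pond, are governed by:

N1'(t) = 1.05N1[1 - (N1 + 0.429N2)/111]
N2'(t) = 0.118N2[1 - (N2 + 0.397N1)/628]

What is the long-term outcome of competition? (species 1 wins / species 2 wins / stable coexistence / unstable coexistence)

species 2 excludes species 1

Compare the nullcline intercepts: K1/α12 = 111/0.429 = 259 < K2 = 628; K2/α21 = 628/0.397 = 1580 > K1 = 111.
Since the inequalities point opposite ways, species 2 can invade but species 1 cannot.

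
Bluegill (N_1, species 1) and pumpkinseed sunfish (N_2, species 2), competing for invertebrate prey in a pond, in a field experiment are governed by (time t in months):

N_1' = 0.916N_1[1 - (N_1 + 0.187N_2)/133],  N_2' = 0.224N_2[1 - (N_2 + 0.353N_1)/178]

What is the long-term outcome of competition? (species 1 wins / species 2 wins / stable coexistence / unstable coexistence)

Compare the nullcline intercepts: K1/α12 = 133/0.187 = 711 > K2 = 178; K2/α21 = 178/0.353 = 504 > K1 = 133.
Since both inequalities hold, each species can invade when rare, so the interior equilibrium is stable.

stable coexistence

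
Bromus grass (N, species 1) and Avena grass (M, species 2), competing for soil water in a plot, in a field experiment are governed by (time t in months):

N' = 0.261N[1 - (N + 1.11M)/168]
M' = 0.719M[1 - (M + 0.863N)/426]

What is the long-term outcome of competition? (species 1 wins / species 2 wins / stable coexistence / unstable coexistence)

species 2 excludes species 1

Compare the nullcline intercepts: K1/α12 = 168/1.11 = 151 < K2 = 426; K2/α21 = 426/0.863 = 494 > K1 = 168.
Since the inequalities point opposite ways, species 2 can invade but species 1 cannot.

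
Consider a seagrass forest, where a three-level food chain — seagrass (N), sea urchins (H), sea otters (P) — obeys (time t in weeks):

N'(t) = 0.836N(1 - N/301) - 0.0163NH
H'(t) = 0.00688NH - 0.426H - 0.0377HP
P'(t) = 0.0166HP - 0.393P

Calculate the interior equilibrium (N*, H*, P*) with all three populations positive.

N* ≈ 162, H* ≈ 23.7, P* ≈ 18.3

From dP/dt = 0: 0.0166H* = 0.393, so H* = 23.7.
From dN/dt = 0: 0.836(1 - N*/301) = 0.0163·23.7, giving N* = 301·(1 - 0.462) = 162.
From dH/dt = 0: 0.00688·162 - 0.426 = 0.0377P*, so P* = 0.689/0.0377 = 18.3.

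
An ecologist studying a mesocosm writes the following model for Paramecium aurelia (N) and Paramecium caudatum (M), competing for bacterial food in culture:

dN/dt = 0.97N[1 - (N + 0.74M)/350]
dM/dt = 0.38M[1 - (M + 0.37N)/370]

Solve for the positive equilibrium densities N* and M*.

N* ≈ 105, M* ≈ 331

Setting both brackets to zero gives the nullclines N + 0.74M = 350 and 0.37N + M = 370.
Substituting M = 370 - 0.37N into the first: N(1 - 0.74·0.37) = 350 - 0.74·370.
So N* = 76.2/0.726 = 105, and then M* = 370 - 0.37·105 = 331.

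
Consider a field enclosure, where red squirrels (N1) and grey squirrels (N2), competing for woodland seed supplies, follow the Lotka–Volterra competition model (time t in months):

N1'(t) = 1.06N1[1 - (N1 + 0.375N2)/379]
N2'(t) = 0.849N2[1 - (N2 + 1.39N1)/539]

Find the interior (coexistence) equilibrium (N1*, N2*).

Setting both brackets to zero gives the nullclines N1 + 0.375N2 = 379 and 1.39N1 + N2 = 539.
Substituting N2 = 539 - 1.39N1 into the first: N1(1 - 0.375·1.39) = 379 - 0.375·539.
So N1* = 177/0.479 = 369, and then N2* = 539 - 1.39·369 = 25.5.

N1* ≈ 369, N2* ≈ 25.5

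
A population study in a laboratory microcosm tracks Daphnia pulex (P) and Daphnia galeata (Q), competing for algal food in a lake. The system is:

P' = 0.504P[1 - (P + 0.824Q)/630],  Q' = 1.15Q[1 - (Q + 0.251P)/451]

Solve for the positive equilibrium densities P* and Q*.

P* ≈ 326, Q* ≈ 369

Setting both brackets to zero gives the nullclines P + 0.824Q = 630 and 0.251P + Q = 451.
Substituting Q = 451 - 0.251P into the first: P(1 - 0.824·0.251) = 630 - 0.824·451.
So P* = 258/0.793 = 326, and then Q* = 451 - 0.251·326 = 369.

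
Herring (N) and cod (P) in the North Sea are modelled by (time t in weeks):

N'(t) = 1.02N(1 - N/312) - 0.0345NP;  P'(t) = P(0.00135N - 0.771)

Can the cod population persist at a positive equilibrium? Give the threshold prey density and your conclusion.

Threshold N = 571; K < 571, so no, the predator goes extinct.

The predator equation gives dP/dt > 0 only when N > 0.771/0.00135 = 571.
Without the predator, N → K = 312. Since 312 < 571, the predator cannot invade.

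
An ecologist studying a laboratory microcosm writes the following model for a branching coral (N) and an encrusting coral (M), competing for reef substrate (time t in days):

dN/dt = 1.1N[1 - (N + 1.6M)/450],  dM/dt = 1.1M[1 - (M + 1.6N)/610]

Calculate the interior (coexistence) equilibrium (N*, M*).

N* ≈ 337, M* ≈ 70.5

Setting both brackets to zero gives the nullclines N + 1.6M = 450 and 1.6N + M = 610.
Substituting M = 610 - 1.6N into the first: N(1 - 1.6·1.6) = 450 - 1.6·610.
So N* = -526/-1.56 = 337, and then M* = 610 - 1.6·337 = 70.5.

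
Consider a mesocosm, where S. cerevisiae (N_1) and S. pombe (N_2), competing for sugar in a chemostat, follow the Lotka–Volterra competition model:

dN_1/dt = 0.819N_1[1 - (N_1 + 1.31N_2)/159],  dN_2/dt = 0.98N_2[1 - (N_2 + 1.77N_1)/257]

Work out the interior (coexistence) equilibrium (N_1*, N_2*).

Setting both brackets to zero gives the nullclines N_1 + 1.31N_2 = 159 and 1.77N_1 + N_2 = 257.
Substituting N_2 = 257 - 1.77N_1 into the first: N_1(1 - 1.31·1.77) = 159 - 1.31·257.
So N_1* = -178/-1.32 = 135, and then N_2* = 257 - 1.77·135 = 18.5.

N_1* ≈ 135, N_2* ≈ 18.5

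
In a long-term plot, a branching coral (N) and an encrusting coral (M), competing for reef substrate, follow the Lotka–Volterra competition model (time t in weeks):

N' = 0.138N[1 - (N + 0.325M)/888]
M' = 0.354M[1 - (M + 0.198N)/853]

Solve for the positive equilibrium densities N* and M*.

N* ≈ 653, M* ≈ 724

Setting both brackets to zero gives the nullclines N + 0.325M = 888 and 0.198N + M = 853.
Substituting M = 853 - 0.198N into the first: N(1 - 0.325·0.198) = 888 - 0.325·853.
So N* = 611/0.936 = 653, and then M* = 853 - 0.198·653 = 724.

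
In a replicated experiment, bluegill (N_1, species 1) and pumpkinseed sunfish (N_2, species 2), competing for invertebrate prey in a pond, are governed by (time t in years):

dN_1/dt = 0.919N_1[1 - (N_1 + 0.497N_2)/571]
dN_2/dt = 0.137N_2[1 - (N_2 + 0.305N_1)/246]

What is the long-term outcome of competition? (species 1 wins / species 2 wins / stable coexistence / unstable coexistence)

stable coexistence

Compare the nullcline intercepts: K1/α12 = 571/0.497 = 1150 > K2 = 246; K2/α21 = 246/0.305 = 807 > K1 = 571.
Since both inequalities hold, each species can invade when rare, so the interior equilibrium is stable.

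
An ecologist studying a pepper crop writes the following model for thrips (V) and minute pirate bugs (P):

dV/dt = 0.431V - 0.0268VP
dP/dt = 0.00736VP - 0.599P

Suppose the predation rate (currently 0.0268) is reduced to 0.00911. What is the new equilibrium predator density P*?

P* ≈ 47.3

At the interior fixed point, setting dV/dt = 0 with V > 0 fixes P* = (prey growth rate)/(VP coefficient) — independent of the other coefficients.
With the change, P* = 0.431/0.00911 = 47.3; it rises from 16.1.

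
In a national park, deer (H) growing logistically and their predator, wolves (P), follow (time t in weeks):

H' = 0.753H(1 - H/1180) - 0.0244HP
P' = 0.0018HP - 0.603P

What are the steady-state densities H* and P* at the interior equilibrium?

From dP/dt = 0 with P > 0: 0.0018H* = 0.603, so H* = 335.
Substitute into dH/dt = 0: 0.753(1 - 335/1180) = 0.0244P*.
The bracket is 0.716, giving P* = 0.539/0.0244 = 22.1.

H* ≈ 335, P* ≈ 22.1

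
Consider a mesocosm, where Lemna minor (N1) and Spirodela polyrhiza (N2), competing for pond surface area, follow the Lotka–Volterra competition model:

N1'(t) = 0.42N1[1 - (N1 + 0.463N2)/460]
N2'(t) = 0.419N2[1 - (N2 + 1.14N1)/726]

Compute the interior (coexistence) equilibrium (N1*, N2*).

Setting both brackets to zero gives the nullclines N1 + 0.463N2 = 460 and 1.14N1 + N2 = 726.
Substituting N2 = 726 - 1.14N1 into the first: N1(1 - 0.463·1.14) = 460 - 0.463·726.
So N1* = 124/0.472 = 262, and then N2* = 726 - 1.14·262 = 427.

N1* ≈ 262, N2* ≈ 427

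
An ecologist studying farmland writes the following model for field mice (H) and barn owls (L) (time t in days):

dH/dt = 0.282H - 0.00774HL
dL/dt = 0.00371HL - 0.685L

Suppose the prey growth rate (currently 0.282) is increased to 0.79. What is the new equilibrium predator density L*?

L* ≈ 102

At the interior fixed point, setting dH/dt = 0 with H > 0 fixes L* = (prey growth rate)/(HL coefficient) — independent of the other coefficients.
With the change, L* = 0.79/0.00774 = 102; it rises from 36.4.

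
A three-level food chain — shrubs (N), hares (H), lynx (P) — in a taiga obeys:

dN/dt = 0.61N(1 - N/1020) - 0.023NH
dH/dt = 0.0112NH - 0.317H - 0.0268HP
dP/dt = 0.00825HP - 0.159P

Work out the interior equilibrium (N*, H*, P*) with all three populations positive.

N* ≈ 279, H* ≈ 19.3, P* ≈ 105

From dP/dt = 0: 0.00825H* = 0.159, so H* = 19.3.
From dN/dt = 0: 0.61(1 - N*/1020) = 0.023·19.3, giving N* = 1020·(1 - 0.727) = 279.
From dH/dt = 0: 0.0112·279 - 0.317 = 0.0268P*, so P* = 2.81/0.0268 = 105.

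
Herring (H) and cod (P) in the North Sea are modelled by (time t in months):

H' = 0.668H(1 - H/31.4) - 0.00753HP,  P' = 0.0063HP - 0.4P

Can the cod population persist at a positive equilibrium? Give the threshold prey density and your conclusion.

Threshold H = 63.5; K < 63.5, so no, the predator goes extinct.

The predator equation gives dP/dt > 0 only when H > 0.4/0.0063 = 63.5.
Without the predator, H → K = 31.4. Since 31.4 < 63.5, the predator cannot invade.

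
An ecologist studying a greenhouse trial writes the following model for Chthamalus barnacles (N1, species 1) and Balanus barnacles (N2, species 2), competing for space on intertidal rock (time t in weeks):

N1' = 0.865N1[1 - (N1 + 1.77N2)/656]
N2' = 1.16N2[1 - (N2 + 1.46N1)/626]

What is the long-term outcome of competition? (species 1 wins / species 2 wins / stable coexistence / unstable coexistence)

Compare the nullcline intercepts: K1/α12 = 656/1.77 = 371 < K2 = 626; K2/α21 = 626/1.46 = 429 < K1 = 656.
Since both are reversed, neither can invade when rare; the interior point is a saddle.

unstable coexistence (outcome depends on initial conditions)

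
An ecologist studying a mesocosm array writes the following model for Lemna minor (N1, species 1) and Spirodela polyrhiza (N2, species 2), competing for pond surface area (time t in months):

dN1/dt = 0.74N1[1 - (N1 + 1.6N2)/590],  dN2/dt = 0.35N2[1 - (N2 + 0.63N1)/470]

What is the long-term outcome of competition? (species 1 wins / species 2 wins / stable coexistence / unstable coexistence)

species 2 excludes species 1

Compare the nullcline intercepts: K1/α12 = 590/1.6 = 369 < K2 = 470; K2/α21 = 470/0.63 = 746 > K1 = 590.
Since the inequalities point opposite ways, species 2 can invade but species 1 cannot.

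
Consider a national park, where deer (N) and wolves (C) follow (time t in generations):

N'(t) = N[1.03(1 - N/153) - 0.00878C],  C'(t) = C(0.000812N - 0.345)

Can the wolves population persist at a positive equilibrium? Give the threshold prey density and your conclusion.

Threshold N = 425; K < 425, so no, the predator goes extinct.

The predator equation gives dC/dt > 0 only when N > 0.345/0.000812 = 425.
Without the predator, N → K = 153. Since 153 < 425, the predator cannot invade.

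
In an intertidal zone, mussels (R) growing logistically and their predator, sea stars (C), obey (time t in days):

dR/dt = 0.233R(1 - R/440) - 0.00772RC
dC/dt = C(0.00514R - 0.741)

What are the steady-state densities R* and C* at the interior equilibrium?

R* ≈ 144, C* ≈ 20.3

From dC/dt = 0 with C > 0: 0.00514R* = 0.741, so R* = 144.
Substitute into dR/dt = 0: 0.233(1 - 144/440) = 0.00772C*.
The bracket is 0.672, giving C* = 0.157/0.00772 = 20.3.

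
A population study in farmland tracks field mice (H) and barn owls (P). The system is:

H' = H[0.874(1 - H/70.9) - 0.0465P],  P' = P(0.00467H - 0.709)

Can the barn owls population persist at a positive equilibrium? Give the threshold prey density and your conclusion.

The predator equation gives dP/dt > 0 only when H > 0.709/0.00467 = 152.
Without the predator, H → K = 70.9. Since 70.9 < 152, the predator cannot invade.

Threshold H = 152; K < 152, so no, the predator goes extinct.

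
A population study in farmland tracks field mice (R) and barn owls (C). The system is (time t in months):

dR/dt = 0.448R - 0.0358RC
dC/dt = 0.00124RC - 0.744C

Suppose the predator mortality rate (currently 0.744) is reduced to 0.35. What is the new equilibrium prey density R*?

At the interior fixed point, setting dC/dt = 0 with C > 0 fixes R* = (predator death rate)/(RC coefficient) — independent of the other coefficients.
With the change, R* = 0.35/0.00124 = 282; it falls from 600.

R* ≈ 282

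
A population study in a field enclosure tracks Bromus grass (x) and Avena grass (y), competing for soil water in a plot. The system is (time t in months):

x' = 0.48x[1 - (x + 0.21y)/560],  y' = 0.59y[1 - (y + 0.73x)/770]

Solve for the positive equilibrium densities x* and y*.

Setting both brackets to zero gives the nullclines x + 0.21y = 560 and 0.73x + y = 770.
Substituting y = 770 - 0.73x into the first: x(1 - 0.21·0.73) = 560 - 0.21·770.
So x* = 398/0.847 = 470, and then y* = 770 - 0.73·470 = 427.

x* ≈ 470, y* ≈ 427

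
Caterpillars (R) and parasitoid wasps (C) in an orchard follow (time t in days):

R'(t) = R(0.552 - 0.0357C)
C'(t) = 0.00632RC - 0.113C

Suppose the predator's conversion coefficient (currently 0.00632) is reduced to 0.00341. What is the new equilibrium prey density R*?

At the interior fixed point, setting dC/dt = 0 with C > 0 fixes R* = (predator death rate)/(RC coefficient) — independent of the other coefficients.
With the change, R* = 0.113/0.00341 = 33.1; it rises from 17.9.

R* ≈ 33.1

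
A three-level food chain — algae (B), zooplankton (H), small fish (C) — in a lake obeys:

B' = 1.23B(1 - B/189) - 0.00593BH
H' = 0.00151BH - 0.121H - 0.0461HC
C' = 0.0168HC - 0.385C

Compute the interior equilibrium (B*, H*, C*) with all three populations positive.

B* ≈ 168, H* ≈ 22.9, C* ≈ 2.88

From dC/dt = 0: 0.0168H* = 0.385, so H* = 22.9.
From dB/dt = 0: 1.23(1 - B*/189) = 0.00593·22.9, giving B* = 189·(1 - 0.11) = 168.
From dH/dt = 0: 0.00151·168 - 0.121 = 0.0461C*, so C* = 0.133/0.0461 = 2.88.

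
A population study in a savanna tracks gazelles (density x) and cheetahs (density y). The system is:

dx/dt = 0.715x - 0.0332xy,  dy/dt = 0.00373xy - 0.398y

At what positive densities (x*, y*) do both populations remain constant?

x* ≈ 107, y* ≈ 21.5

Set dy/dt = 0 with y > 0: 0.00373x - 0.398 = 0, so x* = 0.398/0.00373 = 107.
Set dx/dt = 0 with x > 0: 0.715 - 0.0332y = 0, so y* = 0.715/0.0332 = 21.5.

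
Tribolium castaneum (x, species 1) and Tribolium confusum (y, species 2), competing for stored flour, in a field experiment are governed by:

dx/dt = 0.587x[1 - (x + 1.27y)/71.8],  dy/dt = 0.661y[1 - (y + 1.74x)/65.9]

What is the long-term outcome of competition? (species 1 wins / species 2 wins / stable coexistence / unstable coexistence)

Compare the nullcline intercepts: K1/α12 = 71.8/1.27 = 56.5 < K2 = 65.9; K2/α21 = 65.9/1.74 = 37.9 < K1 = 71.8.
Since both are reversed, neither can invade when rare; the interior point is a saddle.

unstable coexistence (outcome depends on initial conditions)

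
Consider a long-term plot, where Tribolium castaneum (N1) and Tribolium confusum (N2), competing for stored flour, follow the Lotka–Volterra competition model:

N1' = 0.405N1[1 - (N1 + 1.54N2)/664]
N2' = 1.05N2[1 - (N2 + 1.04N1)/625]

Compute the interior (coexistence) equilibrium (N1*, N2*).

Setting both brackets to zero gives the nullclines N1 + 1.54N2 = 664 and 1.04N1 + N2 = 625.
Substituting N2 = 625 - 1.04N1 into the first: N1(1 - 1.54·1.04) = 664 - 1.54·625.
So N1* = -298/-0.602 = 496, and then N2* = 625 - 1.04·496 = 109.

N1* ≈ 496, N2* ≈ 109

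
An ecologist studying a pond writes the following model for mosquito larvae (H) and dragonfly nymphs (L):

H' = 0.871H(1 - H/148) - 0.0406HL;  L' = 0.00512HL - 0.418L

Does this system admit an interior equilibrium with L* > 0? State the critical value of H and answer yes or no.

The predator equation gives dL/dt > 0 only when H > 0.418/0.00512 = 81.6.
Without the predator, H → K = 148. Since 148 > 81.6, the predator can invade and persist.

Threshold H = 81.6; K > 81.6, so yes, the predator persists.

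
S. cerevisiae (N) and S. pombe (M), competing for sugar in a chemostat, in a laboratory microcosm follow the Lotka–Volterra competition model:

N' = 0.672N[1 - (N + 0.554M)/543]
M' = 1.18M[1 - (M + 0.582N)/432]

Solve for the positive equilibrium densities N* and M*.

Setting both brackets to zero gives the nullclines N + 0.554M = 543 and 0.582N + M = 432.
Substituting M = 432 - 0.582N into the first: N(1 - 0.554·0.582) = 543 - 0.554·432.
So N* = 304/0.678 = 448, and then M* = 432 - 0.582·448 = 171.

N* ≈ 448, M* ≈ 171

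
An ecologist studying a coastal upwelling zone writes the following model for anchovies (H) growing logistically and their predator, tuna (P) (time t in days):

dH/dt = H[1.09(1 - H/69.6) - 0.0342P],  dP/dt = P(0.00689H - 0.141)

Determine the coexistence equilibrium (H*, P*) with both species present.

From dP/dt = 0 with P > 0: 0.00689H* = 0.141, so H* = 20.5.
Substitute into dH/dt = 0: 1.09(1 - 20.5/69.6) = 0.0342P*.
The bracket is 0.706, giving P* = 0.77/0.0342 = 22.5.

H* ≈ 20.5, P* ≈ 22.5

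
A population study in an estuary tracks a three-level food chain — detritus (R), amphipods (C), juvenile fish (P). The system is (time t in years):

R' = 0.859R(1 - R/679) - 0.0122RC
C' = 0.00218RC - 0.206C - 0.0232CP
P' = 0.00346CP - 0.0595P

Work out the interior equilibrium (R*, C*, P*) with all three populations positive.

R* ≈ 513, C* ≈ 17.2, P* ≈ 39.3

From dP/dt = 0: 0.00346C* = 0.0595, so C* = 17.2.
From dR/dt = 0: 0.859(1 - R*/679) = 0.0122·17.2, giving R* = 679·(1 - 0.244) = 513.
From dC/dt = 0: 0.00218·513 - 0.206 = 0.0232P*, so P* = 0.913/0.0232 = 39.3.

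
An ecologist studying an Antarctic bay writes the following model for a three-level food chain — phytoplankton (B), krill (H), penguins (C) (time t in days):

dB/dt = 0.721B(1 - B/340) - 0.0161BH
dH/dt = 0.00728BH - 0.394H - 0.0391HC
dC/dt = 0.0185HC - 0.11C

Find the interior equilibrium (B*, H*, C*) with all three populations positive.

From dC/dt = 0: 0.0185H* = 0.11, so H* = 5.95.
From dB/dt = 0: 0.721(1 - B*/340) = 0.0161·5.95, giving B* = 340·(1 - 0.133) = 295.
From dH/dt = 0: 0.00728·295 - 0.394 = 0.0391C*, so C* = 1.75/0.0391 = 44.8.

B* ≈ 295, H* ≈ 5.95, C* ≈ 44.8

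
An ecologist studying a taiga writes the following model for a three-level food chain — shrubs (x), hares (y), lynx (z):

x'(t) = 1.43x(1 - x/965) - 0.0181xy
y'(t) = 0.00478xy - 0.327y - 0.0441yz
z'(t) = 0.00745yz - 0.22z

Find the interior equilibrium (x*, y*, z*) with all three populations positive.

From dz/dt = 0: 0.00745y* = 0.22, so y* = 29.5.
From dx/dt = 0: 1.43(1 - x*/965) = 0.0181·29.5, giving x* = 965·(1 - 0.374) = 604.
From dy/dt = 0: 0.00478·604 - 0.327 = 0.0441z*, so z* = 2.56/0.0441 = 58.1.

x* ≈ 604, y* ≈ 29.5, z* ≈ 58.1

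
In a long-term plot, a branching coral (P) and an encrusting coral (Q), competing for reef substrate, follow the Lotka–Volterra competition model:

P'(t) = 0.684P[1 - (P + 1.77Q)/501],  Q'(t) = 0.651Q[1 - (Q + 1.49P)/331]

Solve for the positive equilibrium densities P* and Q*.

P* ≈ 51.8, Q* ≈ 254

Setting both brackets to zero gives the nullclines P + 1.77Q = 501 and 1.49P + Q = 331.
Substituting Q = 331 - 1.49P into the first: P(1 - 1.77·1.49) = 501 - 1.77·331.
So P* = -84.9/-1.64 = 51.8, and then Q* = 331 - 1.49·51.8 = 254.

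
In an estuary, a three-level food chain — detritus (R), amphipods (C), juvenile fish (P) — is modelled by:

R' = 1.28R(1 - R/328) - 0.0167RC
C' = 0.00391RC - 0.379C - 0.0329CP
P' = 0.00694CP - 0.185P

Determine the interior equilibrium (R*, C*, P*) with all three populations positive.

From dP/dt = 0: 0.00694C* = 0.185, so C* = 26.7.
From dR/dt = 0: 1.28(1 - R*/328) = 0.0167·26.7, giving R* = 328·(1 - 0.348) = 214.
From dC/dt = 0: 0.00391·214 - 0.379 = 0.0329P*, so P* = 0.457/0.0329 = 13.9.

R* ≈ 214, C* ≈ 26.7, P* ≈ 13.9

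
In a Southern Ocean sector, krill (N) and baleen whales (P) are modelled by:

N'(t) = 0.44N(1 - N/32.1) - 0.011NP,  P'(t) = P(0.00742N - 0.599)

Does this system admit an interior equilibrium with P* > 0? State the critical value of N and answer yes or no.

The predator equation gives dP/dt > 0 only when N > 0.599/0.00742 = 80.7.
Without the predator, N → K = 32.1. Since 32.1 < 80.7, the predator cannot invade.

Threshold N = 80.7; K < 80.7, so no, the predator goes extinct.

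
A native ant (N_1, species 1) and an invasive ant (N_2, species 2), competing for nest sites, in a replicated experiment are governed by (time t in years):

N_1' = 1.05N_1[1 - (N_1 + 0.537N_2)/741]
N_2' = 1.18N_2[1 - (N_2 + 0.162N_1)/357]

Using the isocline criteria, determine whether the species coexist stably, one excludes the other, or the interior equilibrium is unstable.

stable coexistence

Compare the nullcline intercepts: K1/α12 = 741/0.537 = 1380 > K2 = 357; K2/α21 = 357/0.162 = 2200 > K1 = 741.
Since both inequalities hold, each species can invade when rare, so the interior equilibrium is stable.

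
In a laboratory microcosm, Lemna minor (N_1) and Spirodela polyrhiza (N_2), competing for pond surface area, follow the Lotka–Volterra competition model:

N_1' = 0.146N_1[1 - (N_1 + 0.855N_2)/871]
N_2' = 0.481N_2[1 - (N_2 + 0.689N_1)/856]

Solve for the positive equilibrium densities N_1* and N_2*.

N_1* ≈ 339, N_2* ≈ 623

Setting both brackets to zero gives the nullclines N_1 + 0.855N_2 = 871 and 0.689N_1 + N_2 = 856.
Substituting N_2 = 856 - 0.689N_1 into the first: N_1(1 - 0.855·0.689) = 871 - 0.855·856.
So N_1* = 139/0.411 = 339, and then N_2* = 856 - 0.689·339 = 623.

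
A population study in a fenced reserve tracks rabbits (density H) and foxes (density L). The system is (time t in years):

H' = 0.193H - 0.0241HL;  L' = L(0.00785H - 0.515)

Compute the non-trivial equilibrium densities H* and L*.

H* ≈ 65.6, L* ≈ 8.01

Set dL/dt = 0 with L > 0: 0.00785H - 0.515 = 0, so H* = 0.515/0.00785 = 65.6.
Set dH/dt = 0 with H > 0: 0.193 - 0.0241L = 0, so L* = 0.193/0.0241 = 8.01.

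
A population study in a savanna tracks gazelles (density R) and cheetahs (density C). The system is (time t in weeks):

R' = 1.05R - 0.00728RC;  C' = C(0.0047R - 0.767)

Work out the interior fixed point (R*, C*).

R* ≈ 163, C* ≈ 144

Set dC/dt = 0 with C > 0: 0.0047R - 0.767 = 0, so R* = 0.767/0.0047 = 163.
Set dR/dt = 0 with R > 0: 1.05 - 0.00728C = 0, so C* = 1.05/0.00728 = 144.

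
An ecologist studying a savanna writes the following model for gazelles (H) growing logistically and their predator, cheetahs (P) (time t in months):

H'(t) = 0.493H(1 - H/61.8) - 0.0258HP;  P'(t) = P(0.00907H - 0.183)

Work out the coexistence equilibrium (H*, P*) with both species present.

H* ≈ 20.2, P* ≈ 12.9

From dP/dt = 0 with P > 0: 0.00907H* = 0.183, so H* = 20.2.
Substitute into dH/dt = 0: 0.493(1 - 20.2/61.8) = 0.0258P*.
The bracket is 0.674, giving P* = 0.332/0.0258 = 12.9.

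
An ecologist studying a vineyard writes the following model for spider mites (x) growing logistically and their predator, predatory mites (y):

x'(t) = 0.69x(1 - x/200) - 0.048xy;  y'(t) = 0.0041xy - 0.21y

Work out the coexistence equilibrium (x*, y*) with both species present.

From dy/dt = 0 with y > 0: 0.0041x* = 0.21, so x* = 51.2.
Substitute into dx/dt = 0: 0.69(1 - 51.2/200) = 0.048y*.
The bracket is 0.744, giving y* = 0.513/0.048 = 10.7.

x* ≈ 51.2, y* ≈ 10.7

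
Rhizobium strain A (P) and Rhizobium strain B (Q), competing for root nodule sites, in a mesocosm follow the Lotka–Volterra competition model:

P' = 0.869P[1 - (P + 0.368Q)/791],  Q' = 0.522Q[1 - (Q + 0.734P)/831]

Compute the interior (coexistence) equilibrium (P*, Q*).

Setting both brackets to zero gives the nullclines P + 0.368Q = 791 and 0.734P + Q = 831.
Substituting Q = 831 - 0.734P into the first: P(1 - 0.368·0.734) = 791 - 0.368·831.
So P* = 485/0.73 = 665, and then Q* = 831 - 0.734·665 = 343.

P* ≈ 665, Q* ≈ 343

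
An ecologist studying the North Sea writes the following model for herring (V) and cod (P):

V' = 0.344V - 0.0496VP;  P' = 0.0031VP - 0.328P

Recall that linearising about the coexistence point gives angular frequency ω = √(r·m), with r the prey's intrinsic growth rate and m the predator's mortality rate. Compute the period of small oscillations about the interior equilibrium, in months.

T ≈ 18.7 months

Here r = 0.344 and m = 0.328, so r·m = 0.113.
ω = √0.113 = 0.336 per month, hence T = 2π/ω ≈ 18.7 months.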